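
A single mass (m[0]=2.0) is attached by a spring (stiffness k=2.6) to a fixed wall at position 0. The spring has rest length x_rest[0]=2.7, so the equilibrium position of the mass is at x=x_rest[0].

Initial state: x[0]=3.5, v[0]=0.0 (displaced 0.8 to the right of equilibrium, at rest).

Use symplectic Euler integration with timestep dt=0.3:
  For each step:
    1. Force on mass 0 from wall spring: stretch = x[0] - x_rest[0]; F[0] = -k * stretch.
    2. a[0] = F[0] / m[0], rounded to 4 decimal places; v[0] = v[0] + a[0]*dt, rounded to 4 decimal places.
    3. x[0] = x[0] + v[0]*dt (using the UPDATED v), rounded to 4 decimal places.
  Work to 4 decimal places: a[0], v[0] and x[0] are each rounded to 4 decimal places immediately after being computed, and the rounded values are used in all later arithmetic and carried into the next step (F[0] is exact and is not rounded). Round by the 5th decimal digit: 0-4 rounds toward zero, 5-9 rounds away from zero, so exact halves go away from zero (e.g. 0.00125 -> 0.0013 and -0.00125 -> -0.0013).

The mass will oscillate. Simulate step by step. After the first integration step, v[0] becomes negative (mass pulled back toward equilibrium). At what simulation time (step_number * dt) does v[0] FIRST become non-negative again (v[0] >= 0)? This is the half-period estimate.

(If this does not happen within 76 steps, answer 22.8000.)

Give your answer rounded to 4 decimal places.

Answer: 3.0000

Derivation:
Step 0: x=[3.5000] v=[0.0000]
Step 1: x=[3.4064] v=[-0.3120]
Step 2: x=[3.2302] v=[-0.5875]
Step 3: x=[2.9919] v=[-0.7943]
Step 4: x=[2.7194] v=[-0.9082]
Step 5: x=[2.4447] v=[-0.9158]
Step 6: x=[2.1998] v=[-0.8162]
Step 7: x=[2.0135] v=[-0.6211]
Step 8: x=[1.9075] v=[-0.3534]
Step 9: x=[1.8942] v=[-0.0443]
Step 10: x=[1.9752] v=[0.2700]
First v>=0 after going negative at step 10, time=3.0000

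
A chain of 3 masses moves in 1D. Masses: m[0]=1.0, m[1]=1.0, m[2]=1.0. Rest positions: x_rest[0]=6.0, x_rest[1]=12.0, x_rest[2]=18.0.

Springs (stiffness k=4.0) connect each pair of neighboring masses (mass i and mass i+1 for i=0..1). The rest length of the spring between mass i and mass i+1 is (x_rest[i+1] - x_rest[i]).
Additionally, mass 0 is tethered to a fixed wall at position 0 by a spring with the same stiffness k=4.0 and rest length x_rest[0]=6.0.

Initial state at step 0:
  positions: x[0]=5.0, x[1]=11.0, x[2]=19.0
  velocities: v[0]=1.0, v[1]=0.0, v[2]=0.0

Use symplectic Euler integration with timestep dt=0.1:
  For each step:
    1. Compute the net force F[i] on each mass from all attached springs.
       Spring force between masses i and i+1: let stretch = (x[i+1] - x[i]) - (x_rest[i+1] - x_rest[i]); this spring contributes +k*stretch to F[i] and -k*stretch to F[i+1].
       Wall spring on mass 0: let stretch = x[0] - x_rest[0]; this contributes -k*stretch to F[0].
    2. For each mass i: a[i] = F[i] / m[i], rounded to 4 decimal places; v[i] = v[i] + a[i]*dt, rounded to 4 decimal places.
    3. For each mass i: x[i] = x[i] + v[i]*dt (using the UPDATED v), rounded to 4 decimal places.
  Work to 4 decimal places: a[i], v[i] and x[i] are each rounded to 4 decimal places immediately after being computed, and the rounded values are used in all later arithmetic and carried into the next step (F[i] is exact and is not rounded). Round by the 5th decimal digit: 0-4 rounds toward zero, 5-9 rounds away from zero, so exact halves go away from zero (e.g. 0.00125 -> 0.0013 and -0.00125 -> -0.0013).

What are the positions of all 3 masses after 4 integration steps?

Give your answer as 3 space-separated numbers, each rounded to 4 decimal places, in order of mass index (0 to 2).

Answer: 5.7226 11.7225 18.2930

Derivation:
Step 0: x=[5.0000 11.0000 19.0000] v=[1.0000 0.0000 0.0000]
Step 1: x=[5.1400 11.0800 18.9200] v=[1.4000 0.8000 -0.8000]
Step 2: x=[5.3120 11.2360 18.7664] v=[1.7200 1.5600 -1.5360]
Step 3: x=[5.5085 11.4563 18.5516] v=[1.9648 2.2026 -2.1482]
Step 4: x=[5.7226 11.7225 18.2930] v=[2.1405 2.6616 -2.5863]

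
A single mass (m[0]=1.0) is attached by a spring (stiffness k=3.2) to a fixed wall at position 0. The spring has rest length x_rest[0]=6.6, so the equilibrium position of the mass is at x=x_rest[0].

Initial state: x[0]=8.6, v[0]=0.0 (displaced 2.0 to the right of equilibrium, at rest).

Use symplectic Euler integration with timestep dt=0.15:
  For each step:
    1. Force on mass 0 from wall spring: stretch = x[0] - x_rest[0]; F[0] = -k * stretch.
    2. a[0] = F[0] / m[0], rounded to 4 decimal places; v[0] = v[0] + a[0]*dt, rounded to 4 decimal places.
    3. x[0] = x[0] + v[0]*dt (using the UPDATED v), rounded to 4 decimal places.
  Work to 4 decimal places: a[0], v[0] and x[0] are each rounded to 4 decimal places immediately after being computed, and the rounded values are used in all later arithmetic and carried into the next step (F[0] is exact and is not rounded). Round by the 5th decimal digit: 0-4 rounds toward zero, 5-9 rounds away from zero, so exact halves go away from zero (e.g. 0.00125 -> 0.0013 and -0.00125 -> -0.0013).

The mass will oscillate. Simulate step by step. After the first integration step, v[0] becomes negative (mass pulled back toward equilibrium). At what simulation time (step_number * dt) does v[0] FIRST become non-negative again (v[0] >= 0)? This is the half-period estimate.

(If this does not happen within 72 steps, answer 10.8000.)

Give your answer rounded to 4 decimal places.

Answer: 1.8000

Derivation:
Step 0: x=[8.6000] v=[0.0000]
Step 1: x=[8.4560] v=[-0.9600]
Step 2: x=[8.1784] v=[-1.8509]
Step 3: x=[7.7871] v=[-2.6085]
Step 4: x=[7.3104] v=[-3.1783]
Step 5: x=[6.7825] v=[-3.5193]
Step 6: x=[6.2415] v=[-3.6069]
Step 7: x=[5.7263] v=[-3.4348]
Step 8: x=[5.2740] v=[-3.0154]
Step 9: x=[4.9172] v=[-2.3789]
Step 10: x=[4.6815] v=[-1.5712]
Step 11: x=[4.5840] v=[-0.6503]
Step 12: x=[4.6316] v=[0.3174]
First v>=0 after going negative at step 12, time=1.8000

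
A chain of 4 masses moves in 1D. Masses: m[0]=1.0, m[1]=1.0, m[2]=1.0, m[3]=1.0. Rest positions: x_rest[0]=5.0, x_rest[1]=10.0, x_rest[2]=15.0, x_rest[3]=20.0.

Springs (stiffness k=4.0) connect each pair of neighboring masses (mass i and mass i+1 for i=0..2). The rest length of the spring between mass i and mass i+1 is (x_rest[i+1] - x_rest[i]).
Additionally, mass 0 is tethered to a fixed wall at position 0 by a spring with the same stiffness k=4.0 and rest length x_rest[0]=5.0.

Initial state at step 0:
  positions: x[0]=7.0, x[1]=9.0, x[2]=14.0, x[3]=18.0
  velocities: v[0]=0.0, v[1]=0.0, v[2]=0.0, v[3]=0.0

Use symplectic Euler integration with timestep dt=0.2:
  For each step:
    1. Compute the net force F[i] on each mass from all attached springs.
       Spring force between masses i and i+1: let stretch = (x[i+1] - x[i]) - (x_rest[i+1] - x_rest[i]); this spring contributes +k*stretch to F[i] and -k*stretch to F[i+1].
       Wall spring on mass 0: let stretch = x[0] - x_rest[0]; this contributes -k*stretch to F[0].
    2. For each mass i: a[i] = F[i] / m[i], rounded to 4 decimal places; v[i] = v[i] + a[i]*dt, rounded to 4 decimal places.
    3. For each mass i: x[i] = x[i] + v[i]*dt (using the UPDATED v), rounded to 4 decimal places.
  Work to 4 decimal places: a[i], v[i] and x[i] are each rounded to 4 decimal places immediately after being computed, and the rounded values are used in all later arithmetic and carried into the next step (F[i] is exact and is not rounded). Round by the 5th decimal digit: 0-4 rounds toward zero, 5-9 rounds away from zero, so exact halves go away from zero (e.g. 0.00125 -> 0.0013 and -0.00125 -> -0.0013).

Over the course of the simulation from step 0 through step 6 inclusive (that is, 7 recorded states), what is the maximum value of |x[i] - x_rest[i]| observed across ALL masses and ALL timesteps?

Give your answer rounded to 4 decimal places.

Answer: 2.0489

Derivation:
Step 0: x=[7.0000 9.0000 14.0000 18.0000] v=[0.0000 0.0000 0.0000 0.0000]
Step 1: x=[6.2000 9.4800 13.8400 18.1600] v=[-4.0000 2.4000 -0.8000 0.8000]
Step 2: x=[4.9328 10.1328 13.6736 18.4288] v=[-6.3360 3.2640 -0.8320 1.3440]
Step 3: x=[3.7084 10.5201 13.7015 18.7368] v=[-6.1222 1.9366 0.1395 1.5398]
Step 4: x=[2.9805 10.3266 14.0260 19.0391] v=[-3.6396 -0.9676 1.6226 1.5116]
Step 5: x=[2.9511 9.5496 14.5607 19.3393] v=[-0.1471 -3.8850 2.6736 1.5011]
Step 6: x=[3.5053 8.5186 15.0582 19.6749] v=[2.7708 -5.1549 2.4876 1.6782]
Max displacement = 2.0489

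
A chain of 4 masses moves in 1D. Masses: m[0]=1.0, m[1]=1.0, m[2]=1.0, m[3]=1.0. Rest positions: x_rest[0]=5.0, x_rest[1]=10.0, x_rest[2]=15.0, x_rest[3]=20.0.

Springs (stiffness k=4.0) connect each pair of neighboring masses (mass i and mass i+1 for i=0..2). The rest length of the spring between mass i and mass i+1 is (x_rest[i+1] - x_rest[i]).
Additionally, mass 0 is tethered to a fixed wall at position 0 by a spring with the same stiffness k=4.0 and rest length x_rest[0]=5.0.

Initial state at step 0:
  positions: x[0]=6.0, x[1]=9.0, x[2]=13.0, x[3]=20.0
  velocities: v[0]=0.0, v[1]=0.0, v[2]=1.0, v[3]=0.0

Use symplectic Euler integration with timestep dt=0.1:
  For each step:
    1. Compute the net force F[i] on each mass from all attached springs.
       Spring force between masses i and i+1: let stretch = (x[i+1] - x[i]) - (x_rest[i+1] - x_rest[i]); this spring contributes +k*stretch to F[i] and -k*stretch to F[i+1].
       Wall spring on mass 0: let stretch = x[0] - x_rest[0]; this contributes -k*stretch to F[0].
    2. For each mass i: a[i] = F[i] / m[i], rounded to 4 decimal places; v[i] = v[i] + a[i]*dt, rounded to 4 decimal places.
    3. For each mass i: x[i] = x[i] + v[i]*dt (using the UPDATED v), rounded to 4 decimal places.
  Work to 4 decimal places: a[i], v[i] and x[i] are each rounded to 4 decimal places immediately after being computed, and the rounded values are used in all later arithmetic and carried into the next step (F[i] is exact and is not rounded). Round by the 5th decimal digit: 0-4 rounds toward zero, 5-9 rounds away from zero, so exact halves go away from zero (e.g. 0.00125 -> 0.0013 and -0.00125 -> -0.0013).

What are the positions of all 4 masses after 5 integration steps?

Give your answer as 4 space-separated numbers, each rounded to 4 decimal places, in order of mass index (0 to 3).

Answer: 4.5672 9.5623 14.7968 19.1296

Derivation:
Step 0: x=[6.0000 9.0000 13.0000 20.0000] v=[0.0000 0.0000 1.0000 0.0000]
Step 1: x=[5.8800 9.0400 13.2200 19.9200] v=[-1.2000 0.4000 2.2000 -0.8000]
Step 2: x=[5.6512 9.1208 13.5408 19.7720] v=[-2.2880 0.8080 3.2080 -1.4800]
Step 3: x=[5.3351 9.2396 13.9341 19.5748] v=[-3.1606 1.1882 3.9325 -1.9725]
Step 4: x=[4.9618 9.3900 14.3652 19.3519] v=[-3.7328 1.5042 4.3110 -2.2288]
Step 5: x=[4.5672 9.5623 14.7968 19.1296] v=[-3.9462 1.7230 4.3156 -2.2235]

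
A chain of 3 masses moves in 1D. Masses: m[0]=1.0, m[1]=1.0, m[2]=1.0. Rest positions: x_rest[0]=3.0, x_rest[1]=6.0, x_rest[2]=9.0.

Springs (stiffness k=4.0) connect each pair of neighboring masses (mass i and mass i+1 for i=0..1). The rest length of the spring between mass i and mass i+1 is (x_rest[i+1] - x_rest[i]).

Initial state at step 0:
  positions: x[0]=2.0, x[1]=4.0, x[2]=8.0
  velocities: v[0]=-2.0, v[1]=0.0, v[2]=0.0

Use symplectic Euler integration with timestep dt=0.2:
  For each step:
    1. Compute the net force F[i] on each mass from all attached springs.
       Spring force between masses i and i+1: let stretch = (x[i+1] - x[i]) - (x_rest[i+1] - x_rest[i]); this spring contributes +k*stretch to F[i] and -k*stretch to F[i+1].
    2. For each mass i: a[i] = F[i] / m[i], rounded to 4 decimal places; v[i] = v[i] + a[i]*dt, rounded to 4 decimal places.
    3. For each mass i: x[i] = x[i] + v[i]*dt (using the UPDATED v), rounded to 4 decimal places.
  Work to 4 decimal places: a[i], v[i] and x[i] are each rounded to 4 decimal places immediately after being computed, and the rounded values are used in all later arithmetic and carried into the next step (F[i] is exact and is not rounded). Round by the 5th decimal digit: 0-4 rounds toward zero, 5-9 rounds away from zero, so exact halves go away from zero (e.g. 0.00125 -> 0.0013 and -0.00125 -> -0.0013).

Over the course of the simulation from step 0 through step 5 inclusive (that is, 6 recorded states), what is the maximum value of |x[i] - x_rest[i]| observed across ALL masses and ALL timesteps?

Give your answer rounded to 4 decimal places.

Answer: 2.7630

Derivation:
Step 0: x=[2.0000 4.0000 8.0000] v=[-2.0000 0.0000 0.0000]
Step 1: x=[1.4400 4.3200 7.8400] v=[-2.8000 1.6000 -0.8000]
Step 2: x=[0.8608 4.7424 7.5968] v=[-2.8960 2.1120 -1.2160]
Step 3: x=[0.4227 5.0004 7.3769] v=[-2.1907 1.2902 -1.0995]
Step 4: x=[0.2370 4.9062 7.2568] v=[-0.9285 -0.4708 -0.6007]
Step 5: x=[0.3184 4.4411 7.2406] v=[0.4069 -2.3257 -0.0812]
Max displacement = 2.7630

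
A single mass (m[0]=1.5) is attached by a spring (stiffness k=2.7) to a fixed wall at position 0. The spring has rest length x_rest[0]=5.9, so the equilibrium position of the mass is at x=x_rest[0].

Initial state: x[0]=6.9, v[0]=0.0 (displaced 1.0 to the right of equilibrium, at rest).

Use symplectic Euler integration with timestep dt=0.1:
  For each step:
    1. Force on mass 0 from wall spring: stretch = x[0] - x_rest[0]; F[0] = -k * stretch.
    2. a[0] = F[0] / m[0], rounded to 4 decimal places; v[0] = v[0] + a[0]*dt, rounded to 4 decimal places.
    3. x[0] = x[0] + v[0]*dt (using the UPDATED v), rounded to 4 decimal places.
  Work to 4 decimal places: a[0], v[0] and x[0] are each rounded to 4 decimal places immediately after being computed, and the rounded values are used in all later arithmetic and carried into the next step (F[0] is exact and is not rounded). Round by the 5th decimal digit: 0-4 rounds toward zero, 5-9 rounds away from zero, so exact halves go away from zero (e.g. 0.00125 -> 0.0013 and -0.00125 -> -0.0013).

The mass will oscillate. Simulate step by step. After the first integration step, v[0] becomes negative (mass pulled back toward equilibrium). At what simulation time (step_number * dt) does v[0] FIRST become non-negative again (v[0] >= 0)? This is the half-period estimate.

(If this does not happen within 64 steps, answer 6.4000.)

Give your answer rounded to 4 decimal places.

Answer: 2.4000

Derivation:
Step 0: x=[6.9000] v=[0.0000]
Step 1: x=[6.8820] v=[-0.1800]
Step 2: x=[6.8463] v=[-0.3568]
Step 3: x=[6.7936] v=[-0.5271]
Step 4: x=[6.7248] v=[-0.6880]
Step 5: x=[6.6412] v=[-0.8365]
Step 6: x=[6.5442] v=[-0.9699]
Step 7: x=[6.4356] v=[-1.0859]
Step 8: x=[6.3174] v=[-1.1823]
Step 9: x=[6.1917] v=[-1.2574]
Step 10: x=[6.0607] v=[-1.3099]
Step 11: x=[5.9268] v=[-1.3388]
Step 12: x=[5.7924] v=[-1.3436]
Step 13: x=[5.6600] v=[-1.3242]
Step 14: x=[5.5319] v=[-1.2810]
Step 15: x=[5.4104] v=[-1.2147]
Step 16: x=[5.2977] v=[-1.1266]
Step 17: x=[5.1959] v=[-1.0182]
Step 18: x=[5.1068] v=[-0.8915]
Step 19: x=[5.0319] v=[-0.7487]
Step 20: x=[4.9727] v=[-0.5924]
Step 21: x=[4.9302] v=[-0.4255]
Step 22: x=[4.9051] v=[-0.2509]
Step 23: x=[4.8979] v=[-0.0718]
Step 24: x=[4.9088] v=[0.1086]
First v>=0 after going negative at step 24, time=2.4000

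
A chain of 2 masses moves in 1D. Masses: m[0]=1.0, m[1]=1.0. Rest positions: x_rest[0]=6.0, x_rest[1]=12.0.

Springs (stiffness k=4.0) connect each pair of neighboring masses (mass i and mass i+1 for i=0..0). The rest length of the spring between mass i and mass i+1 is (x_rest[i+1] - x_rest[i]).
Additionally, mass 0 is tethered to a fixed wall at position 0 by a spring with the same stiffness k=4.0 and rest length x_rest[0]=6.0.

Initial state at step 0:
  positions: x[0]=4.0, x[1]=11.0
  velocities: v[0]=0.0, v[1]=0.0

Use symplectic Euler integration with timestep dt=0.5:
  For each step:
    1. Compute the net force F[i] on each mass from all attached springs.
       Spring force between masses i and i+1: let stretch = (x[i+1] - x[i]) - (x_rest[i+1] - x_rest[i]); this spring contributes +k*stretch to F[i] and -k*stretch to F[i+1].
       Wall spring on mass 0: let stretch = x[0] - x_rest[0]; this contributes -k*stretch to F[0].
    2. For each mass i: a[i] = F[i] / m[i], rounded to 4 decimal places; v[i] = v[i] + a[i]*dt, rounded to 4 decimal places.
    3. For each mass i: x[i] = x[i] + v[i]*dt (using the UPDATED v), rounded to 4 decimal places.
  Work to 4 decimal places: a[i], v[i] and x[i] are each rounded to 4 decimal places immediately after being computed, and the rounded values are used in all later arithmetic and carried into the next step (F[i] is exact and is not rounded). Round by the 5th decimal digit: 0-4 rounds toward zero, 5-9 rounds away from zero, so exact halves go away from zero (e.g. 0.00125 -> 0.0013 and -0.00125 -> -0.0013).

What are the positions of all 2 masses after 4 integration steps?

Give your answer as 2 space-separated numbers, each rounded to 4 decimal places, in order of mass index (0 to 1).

Answer: 8.0000 13.0000

Derivation:
Step 0: x=[4.0000 11.0000] v=[0.0000 0.0000]
Step 1: x=[7.0000 10.0000] v=[6.0000 -2.0000]
Step 2: x=[6.0000 12.0000] v=[-2.0000 4.0000]
Step 3: x=[5.0000 14.0000] v=[-2.0000 4.0000]
Step 4: x=[8.0000 13.0000] v=[6.0000 -2.0000]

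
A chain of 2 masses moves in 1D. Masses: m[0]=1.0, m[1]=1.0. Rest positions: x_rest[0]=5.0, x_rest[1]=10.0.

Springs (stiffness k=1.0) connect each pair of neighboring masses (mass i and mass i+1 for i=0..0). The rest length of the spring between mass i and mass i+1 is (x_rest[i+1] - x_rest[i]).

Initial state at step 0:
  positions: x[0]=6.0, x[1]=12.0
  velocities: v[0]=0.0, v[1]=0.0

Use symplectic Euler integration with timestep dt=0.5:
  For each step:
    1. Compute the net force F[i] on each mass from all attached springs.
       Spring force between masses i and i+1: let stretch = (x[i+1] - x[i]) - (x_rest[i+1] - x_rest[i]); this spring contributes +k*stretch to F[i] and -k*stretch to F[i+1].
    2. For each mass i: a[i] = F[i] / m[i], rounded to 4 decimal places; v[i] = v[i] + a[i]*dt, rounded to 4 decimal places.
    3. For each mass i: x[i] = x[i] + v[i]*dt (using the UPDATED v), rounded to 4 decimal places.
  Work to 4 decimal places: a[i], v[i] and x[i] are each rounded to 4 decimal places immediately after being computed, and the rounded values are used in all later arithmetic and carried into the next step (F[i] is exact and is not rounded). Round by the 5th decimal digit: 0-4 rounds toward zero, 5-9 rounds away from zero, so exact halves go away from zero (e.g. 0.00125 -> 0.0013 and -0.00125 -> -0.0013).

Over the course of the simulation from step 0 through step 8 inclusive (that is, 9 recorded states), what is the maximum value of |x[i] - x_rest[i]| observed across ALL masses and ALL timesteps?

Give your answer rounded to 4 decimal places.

Step 0: x=[6.0000 12.0000] v=[0.0000 0.0000]
Step 1: x=[6.2500 11.7500] v=[0.5000 -0.5000]
Step 2: x=[6.6250 11.3750] v=[0.7500 -0.7500]
Step 3: x=[6.9375 11.0625] v=[0.6250 -0.6250]
Step 4: x=[7.0313 10.9688] v=[0.1875 -0.1875]
Step 5: x=[6.8594 11.1407] v=[-0.3438 0.3438]
Step 6: x=[6.5078 11.4923] v=[-0.7032 0.7032]
Step 7: x=[6.1523 11.8478] v=[-0.7110 0.7110]
Step 8: x=[5.9707 12.0295] v=[-0.3633 0.3633]
Max displacement = 2.0313

Answer: 2.0313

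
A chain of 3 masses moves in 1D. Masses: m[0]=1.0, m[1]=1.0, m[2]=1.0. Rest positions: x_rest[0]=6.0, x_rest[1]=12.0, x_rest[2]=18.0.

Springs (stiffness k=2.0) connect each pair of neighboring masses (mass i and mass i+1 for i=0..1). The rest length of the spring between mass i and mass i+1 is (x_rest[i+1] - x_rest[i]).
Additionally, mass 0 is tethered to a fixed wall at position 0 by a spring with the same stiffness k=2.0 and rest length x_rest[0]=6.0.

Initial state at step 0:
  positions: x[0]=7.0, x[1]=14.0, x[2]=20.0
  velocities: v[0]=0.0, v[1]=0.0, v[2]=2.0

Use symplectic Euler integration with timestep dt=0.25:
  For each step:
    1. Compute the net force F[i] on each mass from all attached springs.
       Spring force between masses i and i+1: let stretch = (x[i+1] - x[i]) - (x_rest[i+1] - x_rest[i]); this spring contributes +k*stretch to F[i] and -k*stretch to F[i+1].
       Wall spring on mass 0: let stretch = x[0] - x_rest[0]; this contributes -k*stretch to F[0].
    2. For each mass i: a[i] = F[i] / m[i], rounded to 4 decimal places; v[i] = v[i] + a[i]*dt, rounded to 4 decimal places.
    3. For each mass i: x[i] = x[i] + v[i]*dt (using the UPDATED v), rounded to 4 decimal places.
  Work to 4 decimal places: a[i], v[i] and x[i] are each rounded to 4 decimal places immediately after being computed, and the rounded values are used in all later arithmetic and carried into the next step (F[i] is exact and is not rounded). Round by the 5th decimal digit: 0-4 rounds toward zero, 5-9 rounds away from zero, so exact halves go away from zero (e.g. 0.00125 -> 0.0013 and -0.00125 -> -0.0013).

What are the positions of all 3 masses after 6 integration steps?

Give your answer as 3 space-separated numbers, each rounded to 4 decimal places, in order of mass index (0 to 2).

Answer: 6.7078 13.9258 20.8368

Derivation:
Step 0: x=[7.0000 14.0000 20.0000] v=[0.0000 0.0000 2.0000]
Step 1: x=[7.0000 13.8750 20.5000] v=[0.0000 -0.5000 2.0000]
Step 2: x=[6.9844 13.7188 20.9219] v=[-0.0625 -0.6250 1.6875]
Step 3: x=[6.9375 13.6211 21.1934] v=[-0.1875 -0.3907 1.0860]
Step 4: x=[6.8589 13.6345 21.2684] v=[-0.3145 0.0537 0.2999]
Step 5: x=[6.7699 13.7552 21.1391] v=[-0.3562 0.4829 -0.5171]
Step 6: x=[6.7078 13.9258 20.8368] v=[-0.2485 0.6822 -1.2091]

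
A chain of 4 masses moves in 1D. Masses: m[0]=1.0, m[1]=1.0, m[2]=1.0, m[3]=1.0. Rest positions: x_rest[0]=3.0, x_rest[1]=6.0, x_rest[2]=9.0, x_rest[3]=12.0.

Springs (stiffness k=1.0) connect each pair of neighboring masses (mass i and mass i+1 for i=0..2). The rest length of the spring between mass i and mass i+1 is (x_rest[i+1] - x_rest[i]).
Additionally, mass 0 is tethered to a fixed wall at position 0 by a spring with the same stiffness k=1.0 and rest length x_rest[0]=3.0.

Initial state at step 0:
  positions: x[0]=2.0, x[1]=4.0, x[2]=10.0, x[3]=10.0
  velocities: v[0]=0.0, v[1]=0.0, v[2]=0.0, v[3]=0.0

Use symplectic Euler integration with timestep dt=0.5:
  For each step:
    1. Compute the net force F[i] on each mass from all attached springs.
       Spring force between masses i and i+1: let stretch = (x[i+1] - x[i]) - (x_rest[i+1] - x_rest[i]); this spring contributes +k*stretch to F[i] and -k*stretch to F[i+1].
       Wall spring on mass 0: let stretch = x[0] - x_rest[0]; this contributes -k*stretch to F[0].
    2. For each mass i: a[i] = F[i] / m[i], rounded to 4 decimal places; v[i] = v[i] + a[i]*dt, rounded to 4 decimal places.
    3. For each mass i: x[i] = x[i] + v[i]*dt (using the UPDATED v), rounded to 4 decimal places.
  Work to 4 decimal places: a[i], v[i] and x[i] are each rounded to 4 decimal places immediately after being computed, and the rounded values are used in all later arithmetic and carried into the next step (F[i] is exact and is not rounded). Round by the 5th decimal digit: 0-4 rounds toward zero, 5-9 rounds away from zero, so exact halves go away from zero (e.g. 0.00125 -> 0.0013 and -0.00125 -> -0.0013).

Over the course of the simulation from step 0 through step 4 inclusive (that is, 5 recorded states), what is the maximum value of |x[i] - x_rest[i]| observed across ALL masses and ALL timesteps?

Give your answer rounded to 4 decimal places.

Answer: 3.0156

Derivation:
Step 0: x=[2.0000 4.0000 10.0000 10.0000] v=[0.0000 0.0000 0.0000 0.0000]
Step 1: x=[2.0000 5.0000 8.5000 10.7500] v=[0.0000 2.0000 -3.0000 1.5000]
Step 2: x=[2.2500 6.1250 6.6875 11.6875] v=[0.5000 2.2500 -3.6250 1.8750]
Step 3: x=[2.9063 6.4219 5.9844 12.1250] v=[1.3125 0.5938 -1.4063 0.8750]
Step 4: x=[3.7149 5.7305 6.9258 11.7774] v=[1.6172 -1.3828 1.8828 -0.6953]
Max displacement = 3.0156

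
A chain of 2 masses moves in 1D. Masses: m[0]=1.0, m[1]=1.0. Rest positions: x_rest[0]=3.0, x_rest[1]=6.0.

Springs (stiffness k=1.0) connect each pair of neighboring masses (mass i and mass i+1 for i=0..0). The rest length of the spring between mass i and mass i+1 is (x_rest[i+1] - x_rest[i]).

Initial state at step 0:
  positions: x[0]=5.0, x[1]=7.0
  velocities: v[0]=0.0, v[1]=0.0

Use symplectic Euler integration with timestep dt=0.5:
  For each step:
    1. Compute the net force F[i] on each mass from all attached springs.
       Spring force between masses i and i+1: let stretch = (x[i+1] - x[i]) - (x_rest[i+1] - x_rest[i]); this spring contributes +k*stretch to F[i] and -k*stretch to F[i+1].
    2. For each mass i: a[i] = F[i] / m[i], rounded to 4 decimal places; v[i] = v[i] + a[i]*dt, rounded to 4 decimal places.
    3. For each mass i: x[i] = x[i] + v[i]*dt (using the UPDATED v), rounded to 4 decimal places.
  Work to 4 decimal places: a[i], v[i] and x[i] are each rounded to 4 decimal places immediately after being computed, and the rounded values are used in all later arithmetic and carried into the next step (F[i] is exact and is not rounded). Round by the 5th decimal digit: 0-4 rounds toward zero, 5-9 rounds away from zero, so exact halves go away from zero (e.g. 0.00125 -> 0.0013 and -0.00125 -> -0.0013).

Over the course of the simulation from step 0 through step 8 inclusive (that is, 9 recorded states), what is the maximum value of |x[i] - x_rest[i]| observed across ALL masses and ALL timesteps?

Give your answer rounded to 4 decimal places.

Answer: 2.0313

Derivation:
Step 0: x=[5.0000 7.0000] v=[0.0000 0.0000]
Step 1: x=[4.7500 7.2500] v=[-0.5000 0.5000]
Step 2: x=[4.3750 7.6250] v=[-0.7500 0.7500]
Step 3: x=[4.0625 7.9375] v=[-0.6250 0.6250]
Step 4: x=[3.9688 8.0313] v=[-0.1875 0.1875]
Step 5: x=[4.1407 7.8594] v=[0.3438 -0.3438]
Step 6: x=[4.4923 7.5078] v=[0.7032 -0.7032]
Step 7: x=[4.8478 7.1523] v=[0.7110 -0.7110]
Step 8: x=[5.0295 6.9707] v=[0.3633 -0.3633]
Max displacement = 2.0313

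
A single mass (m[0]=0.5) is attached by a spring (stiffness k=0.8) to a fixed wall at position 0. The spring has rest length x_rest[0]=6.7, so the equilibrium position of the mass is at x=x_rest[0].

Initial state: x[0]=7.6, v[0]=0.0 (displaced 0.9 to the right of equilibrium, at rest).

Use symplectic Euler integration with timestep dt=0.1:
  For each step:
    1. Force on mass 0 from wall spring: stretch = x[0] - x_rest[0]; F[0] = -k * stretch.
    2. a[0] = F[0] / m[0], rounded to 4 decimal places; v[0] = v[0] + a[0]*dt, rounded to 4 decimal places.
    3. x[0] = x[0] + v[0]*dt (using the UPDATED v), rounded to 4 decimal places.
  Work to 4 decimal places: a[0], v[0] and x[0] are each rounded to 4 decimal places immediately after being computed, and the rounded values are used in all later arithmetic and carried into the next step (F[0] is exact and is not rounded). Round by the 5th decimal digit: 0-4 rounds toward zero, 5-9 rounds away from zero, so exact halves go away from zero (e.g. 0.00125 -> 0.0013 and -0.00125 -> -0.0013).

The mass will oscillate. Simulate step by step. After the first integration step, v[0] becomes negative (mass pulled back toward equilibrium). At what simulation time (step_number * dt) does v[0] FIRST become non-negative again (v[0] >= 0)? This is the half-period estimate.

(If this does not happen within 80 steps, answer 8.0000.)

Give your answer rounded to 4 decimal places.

Answer: 2.5000

Derivation:
Step 0: x=[7.6000] v=[0.0000]
Step 1: x=[7.5856] v=[-0.1440]
Step 2: x=[7.5570] v=[-0.2857]
Step 3: x=[7.5147] v=[-0.4228]
Step 4: x=[7.4594] v=[-0.5532]
Step 5: x=[7.3919] v=[-0.6747]
Step 6: x=[7.3134] v=[-0.7854]
Step 7: x=[7.2251] v=[-0.8835]
Step 8: x=[7.1284] v=[-0.9675]
Step 9: x=[7.0248] v=[-1.0360]
Step 10: x=[6.9160] v=[-1.0880]
Step 11: x=[6.8037] v=[-1.1226]
Step 12: x=[6.6898] v=[-1.1392]
Step 13: x=[6.5760] v=[-1.1376]
Step 14: x=[6.4642] v=[-1.1178]
Step 15: x=[6.3562] v=[-1.0801]
Step 16: x=[6.2537] v=[-1.0251]
Step 17: x=[6.1583] v=[-0.9537]
Step 18: x=[6.0716] v=[-0.8670]
Step 19: x=[5.9950] v=[-0.7665]
Step 20: x=[5.9296] v=[-0.6537]
Step 21: x=[5.8766] v=[-0.5304]
Step 22: x=[5.8367] v=[-0.3987]
Step 23: x=[5.8106] v=[-0.2606]
Step 24: x=[5.7988] v=[-0.1183]
Step 25: x=[5.8014] v=[0.0259]
First v>=0 after going negative at step 25, time=2.5000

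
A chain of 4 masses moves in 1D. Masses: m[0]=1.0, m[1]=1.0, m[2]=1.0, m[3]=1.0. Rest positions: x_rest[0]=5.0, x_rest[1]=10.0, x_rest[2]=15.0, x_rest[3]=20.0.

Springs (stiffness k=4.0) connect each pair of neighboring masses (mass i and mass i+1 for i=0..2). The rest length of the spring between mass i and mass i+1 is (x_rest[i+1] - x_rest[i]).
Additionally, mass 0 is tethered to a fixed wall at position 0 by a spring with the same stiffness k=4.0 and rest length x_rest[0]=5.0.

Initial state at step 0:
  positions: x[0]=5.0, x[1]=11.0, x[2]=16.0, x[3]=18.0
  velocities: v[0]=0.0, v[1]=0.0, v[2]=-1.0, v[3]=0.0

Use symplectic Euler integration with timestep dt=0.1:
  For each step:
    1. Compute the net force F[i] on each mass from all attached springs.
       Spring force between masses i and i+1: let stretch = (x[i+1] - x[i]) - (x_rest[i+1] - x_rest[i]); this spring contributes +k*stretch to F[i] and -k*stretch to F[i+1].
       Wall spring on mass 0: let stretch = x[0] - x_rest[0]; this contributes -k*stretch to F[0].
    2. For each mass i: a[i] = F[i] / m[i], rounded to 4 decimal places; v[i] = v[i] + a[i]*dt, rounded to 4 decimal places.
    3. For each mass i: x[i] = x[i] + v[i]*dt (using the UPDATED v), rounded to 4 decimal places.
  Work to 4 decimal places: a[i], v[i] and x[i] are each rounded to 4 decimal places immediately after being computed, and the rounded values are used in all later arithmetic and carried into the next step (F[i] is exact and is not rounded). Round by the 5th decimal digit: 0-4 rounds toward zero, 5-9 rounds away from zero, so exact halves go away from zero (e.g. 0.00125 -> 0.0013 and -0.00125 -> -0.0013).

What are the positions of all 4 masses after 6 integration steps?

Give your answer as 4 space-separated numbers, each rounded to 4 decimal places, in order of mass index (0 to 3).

Answer: 5.5278 10.0765 13.8953 19.8041

Derivation:
Step 0: x=[5.0000 11.0000 16.0000 18.0000] v=[0.0000 0.0000 -1.0000 0.0000]
Step 1: x=[5.0400 10.9600 15.7800 18.1200] v=[0.4000 -0.4000 -2.2000 1.2000]
Step 2: x=[5.1152 10.8760 15.4608 18.3464] v=[0.7520 -0.8400 -3.1920 2.2640]
Step 3: x=[5.2162 10.7450 15.0736 18.6574] v=[1.0102 -1.3104 -3.8717 3.1098]
Step 4: x=[5.3297 10.5660 14.6566 19.0250] v=[1.1352 -1.7905 -4.1696 3.6763]
Step 5: x=[5.4395 10.3411 14.2508 19.4179] v=[1.0978 -2.2488 -4.0585 3.9289]
Step 6: x=[5.5278 10.0765 13.8953 19.8041] v=[0.8826 -2.6456 -3.5555 3.8621]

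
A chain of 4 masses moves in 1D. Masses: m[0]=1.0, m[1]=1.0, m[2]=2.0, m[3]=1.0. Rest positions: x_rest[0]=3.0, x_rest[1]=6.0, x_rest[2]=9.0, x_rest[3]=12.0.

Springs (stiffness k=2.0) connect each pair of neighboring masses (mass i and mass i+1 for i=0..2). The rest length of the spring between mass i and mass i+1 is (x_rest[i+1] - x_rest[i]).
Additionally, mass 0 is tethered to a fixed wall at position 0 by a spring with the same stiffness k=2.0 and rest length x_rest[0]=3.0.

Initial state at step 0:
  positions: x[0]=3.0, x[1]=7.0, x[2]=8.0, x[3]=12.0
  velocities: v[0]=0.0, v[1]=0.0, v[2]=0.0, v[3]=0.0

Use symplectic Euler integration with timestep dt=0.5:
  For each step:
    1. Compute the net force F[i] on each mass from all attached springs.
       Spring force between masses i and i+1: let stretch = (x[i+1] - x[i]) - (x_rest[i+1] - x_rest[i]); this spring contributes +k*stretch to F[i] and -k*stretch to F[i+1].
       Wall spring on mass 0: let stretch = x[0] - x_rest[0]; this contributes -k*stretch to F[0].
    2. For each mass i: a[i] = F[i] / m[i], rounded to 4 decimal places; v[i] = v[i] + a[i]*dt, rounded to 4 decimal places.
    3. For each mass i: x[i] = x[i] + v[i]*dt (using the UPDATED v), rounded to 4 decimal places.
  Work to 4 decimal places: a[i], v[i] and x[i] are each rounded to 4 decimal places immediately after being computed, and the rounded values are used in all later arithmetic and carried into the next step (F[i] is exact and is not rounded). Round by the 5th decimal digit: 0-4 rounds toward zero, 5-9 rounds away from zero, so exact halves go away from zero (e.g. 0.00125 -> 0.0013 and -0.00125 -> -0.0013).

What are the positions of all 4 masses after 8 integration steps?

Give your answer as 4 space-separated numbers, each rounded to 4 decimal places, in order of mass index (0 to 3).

Step 0: x=[3.0000 7.0000 8.0000 12.0000] v=[0.0000 0.0000 0.0000 0.0000]
Step 1: x=[3.5000 5.5000 8.7500 11.5000] v=[1.0000 -3.0000 1.5000 -1.0000]
Step 2: x=[3.2500 4.6250 9.3750 11.1250] v=[-0.5000 -1.7500 1.2500 -0.7500]
Step 3: x=[2.0625 5.4375 9.2500 11.3750] v=[-2.3750 1.6250 -0.2500 0.5000]
Step 4: x=[1.5313 6.4688 8.7031 12.0625] v=[-1.0625 2.0625 -1.0938 1.3750]
Step 5: x=[2.7032 6.1485 8.4375 12.5703] v=[2.3437 -0.6407 -0.5313 1.0156]
Step 6: x=[4.2461 5.2500 8.6328 12.5117] v=[3.0858 -1.7970 0.3906 -0.1172]
Step 7: x=[4.1679 5.5410 8.9522 12.0137] v=[-0.1564 0.5819 0.6387 -0.9961]
Step 8: x=[2.6923 6.8510 9.1842 11.4849] v=[-2.9512 2.6200 0.4639 -1.0576]

Answer: 2.6923 6.8510 9.1842 11.4849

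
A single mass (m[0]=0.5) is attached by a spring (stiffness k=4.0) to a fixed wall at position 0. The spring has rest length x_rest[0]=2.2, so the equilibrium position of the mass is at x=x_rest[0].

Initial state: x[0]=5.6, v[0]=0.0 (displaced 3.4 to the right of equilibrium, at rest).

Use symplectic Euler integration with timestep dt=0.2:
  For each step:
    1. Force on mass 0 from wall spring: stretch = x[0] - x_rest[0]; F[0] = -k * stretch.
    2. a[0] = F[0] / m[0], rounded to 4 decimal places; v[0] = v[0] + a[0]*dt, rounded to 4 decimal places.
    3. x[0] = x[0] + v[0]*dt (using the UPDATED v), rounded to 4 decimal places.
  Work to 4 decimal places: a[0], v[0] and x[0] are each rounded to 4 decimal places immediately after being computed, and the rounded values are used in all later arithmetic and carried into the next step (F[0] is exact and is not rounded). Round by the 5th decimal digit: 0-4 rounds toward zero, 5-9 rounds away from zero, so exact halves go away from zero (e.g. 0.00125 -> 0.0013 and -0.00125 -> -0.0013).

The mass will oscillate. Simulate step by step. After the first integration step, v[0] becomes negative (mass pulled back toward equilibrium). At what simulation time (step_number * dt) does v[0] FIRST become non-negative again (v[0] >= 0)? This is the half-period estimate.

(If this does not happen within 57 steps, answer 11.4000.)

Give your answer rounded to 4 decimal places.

Answer: 1.2000

Derivation:
Step 0: x=[5.6000] v=[0.0000]
Step 1: x=[4.5120] v=[-5.4400]
Step 2: x=[2.6842] v=[-9.1392]
Step 3: x=[0.7014] v=[-9.9139]
Step 4: x=[-0.8018] v=[-7.5161]
Step 5: x=[-1.3444] v=[-2.7132]
Step 6: x=[-0.7528] v=[2.9578]
First v>=0 after going negative at step 6, time=1.2000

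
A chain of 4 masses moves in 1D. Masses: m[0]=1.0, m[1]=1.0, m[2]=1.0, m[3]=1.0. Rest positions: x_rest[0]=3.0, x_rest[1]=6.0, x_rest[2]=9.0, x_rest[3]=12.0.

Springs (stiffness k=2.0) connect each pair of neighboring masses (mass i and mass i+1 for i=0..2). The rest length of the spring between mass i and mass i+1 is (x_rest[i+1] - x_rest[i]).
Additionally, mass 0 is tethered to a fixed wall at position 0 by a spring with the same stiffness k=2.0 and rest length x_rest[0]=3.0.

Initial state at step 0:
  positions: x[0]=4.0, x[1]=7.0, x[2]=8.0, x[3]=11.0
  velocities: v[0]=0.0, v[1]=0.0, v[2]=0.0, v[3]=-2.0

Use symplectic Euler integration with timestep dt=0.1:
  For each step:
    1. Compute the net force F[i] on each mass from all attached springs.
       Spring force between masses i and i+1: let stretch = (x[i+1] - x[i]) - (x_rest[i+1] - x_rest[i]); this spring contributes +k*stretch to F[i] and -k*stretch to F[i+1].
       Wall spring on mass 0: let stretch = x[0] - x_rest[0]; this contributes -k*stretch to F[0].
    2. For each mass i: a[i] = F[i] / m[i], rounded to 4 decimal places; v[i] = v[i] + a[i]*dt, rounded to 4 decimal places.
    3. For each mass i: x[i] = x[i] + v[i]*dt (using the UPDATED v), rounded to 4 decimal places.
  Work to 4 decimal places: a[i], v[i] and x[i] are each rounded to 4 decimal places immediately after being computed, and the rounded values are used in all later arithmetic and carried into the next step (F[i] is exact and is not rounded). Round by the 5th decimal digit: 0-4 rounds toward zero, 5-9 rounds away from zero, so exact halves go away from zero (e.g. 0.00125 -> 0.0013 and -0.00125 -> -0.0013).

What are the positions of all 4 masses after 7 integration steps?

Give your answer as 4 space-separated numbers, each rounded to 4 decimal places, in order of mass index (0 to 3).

Step 0: x=[4.0000 7.0000 8.0000 11.0000] v=[0.0000 0.0000 0.0000 -2.0000]
Step 1: x=[3.9800 6.9600 8.0400 10.8000] v=[-0.2000 -0.4000 0.4000 -2.0000]
Step 2: x=[3.9400 6.8820 8.1136 10.6048] v=[-0.4000 -0.7800 0.7360 -1.9520]
Step 3: x=[3.8800 6.7698 8.2124 10.4198] v=[-0.5996 -1.1221 0.9879 -1.8502]
Step 4: x=[3.8002 6.6287 8.3265 10.2506] v=[-0.7976 -1.4115 1.1409 -1.6917]
Step 5: x=[3.7010 6.4649 8.4451 10.1030] v=[-0.9919 -1.6376 1.1862 -1.4765]
Step 6: x=[3.5831 6.2855 8.5573 9.9822] v=[-1.1793 -1.7943 1.1217 -1.2081]
Step 7: x=[3.4476 6.0975 8.6525 9.8929] v=[-1.3554 -1.8804 0.9523 -0.8931]

Answer: 3.4476 6.0975 8.6525 9.8929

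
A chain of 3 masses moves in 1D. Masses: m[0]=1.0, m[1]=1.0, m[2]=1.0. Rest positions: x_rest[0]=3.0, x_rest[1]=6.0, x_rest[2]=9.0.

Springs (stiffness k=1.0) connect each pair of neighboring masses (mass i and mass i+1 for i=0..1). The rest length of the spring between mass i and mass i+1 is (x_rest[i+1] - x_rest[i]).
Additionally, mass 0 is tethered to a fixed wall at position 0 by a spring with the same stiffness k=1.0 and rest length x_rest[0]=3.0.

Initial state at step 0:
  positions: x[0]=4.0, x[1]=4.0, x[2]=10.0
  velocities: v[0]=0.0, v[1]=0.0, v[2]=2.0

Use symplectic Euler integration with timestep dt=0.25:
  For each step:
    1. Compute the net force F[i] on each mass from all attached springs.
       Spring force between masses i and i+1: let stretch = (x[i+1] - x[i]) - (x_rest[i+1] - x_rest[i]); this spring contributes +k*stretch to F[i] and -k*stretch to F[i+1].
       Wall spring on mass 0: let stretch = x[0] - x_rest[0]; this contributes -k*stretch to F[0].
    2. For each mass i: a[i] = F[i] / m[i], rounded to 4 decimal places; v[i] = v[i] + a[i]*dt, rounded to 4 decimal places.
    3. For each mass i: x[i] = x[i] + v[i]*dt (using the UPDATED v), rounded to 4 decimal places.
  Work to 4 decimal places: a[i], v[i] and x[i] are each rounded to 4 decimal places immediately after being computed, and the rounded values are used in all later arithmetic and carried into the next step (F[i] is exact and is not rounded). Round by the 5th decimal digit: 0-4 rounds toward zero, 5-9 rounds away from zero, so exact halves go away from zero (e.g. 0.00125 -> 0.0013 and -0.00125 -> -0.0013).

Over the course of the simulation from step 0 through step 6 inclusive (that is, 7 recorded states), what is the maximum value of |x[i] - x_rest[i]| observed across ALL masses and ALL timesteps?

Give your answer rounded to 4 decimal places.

Step 0: x=[4.0000 4.0000 10.0000] v=[0.0000 0.0000 2.0000]
Step 1: x=[3.7500 4.3750 10.3125] v=[-1.0000 1.5000 1.2500]
Step 2: x=[3.3047 5.0820 10.4414] v=[-1.7813 2.8281 0.5156]
Step 3: x=[2.7639 6.0129 10.4228] v=[-2.1632 3.7236 -0.0743]
Step 4: x=[2.2534 7.0164 10.3161] v=[-2.0419 4.0138 -0.4268]
Step 5: x=[1.8998 7.9284 10.1907] v=[-1.4145 3.6480 -0.5017]
Step 6: x=[1.8042 8.6050 10.1114] v=[-0.3823 2.7064 -0.3173]
Max displacement = 2.6050

Answer: 2.6050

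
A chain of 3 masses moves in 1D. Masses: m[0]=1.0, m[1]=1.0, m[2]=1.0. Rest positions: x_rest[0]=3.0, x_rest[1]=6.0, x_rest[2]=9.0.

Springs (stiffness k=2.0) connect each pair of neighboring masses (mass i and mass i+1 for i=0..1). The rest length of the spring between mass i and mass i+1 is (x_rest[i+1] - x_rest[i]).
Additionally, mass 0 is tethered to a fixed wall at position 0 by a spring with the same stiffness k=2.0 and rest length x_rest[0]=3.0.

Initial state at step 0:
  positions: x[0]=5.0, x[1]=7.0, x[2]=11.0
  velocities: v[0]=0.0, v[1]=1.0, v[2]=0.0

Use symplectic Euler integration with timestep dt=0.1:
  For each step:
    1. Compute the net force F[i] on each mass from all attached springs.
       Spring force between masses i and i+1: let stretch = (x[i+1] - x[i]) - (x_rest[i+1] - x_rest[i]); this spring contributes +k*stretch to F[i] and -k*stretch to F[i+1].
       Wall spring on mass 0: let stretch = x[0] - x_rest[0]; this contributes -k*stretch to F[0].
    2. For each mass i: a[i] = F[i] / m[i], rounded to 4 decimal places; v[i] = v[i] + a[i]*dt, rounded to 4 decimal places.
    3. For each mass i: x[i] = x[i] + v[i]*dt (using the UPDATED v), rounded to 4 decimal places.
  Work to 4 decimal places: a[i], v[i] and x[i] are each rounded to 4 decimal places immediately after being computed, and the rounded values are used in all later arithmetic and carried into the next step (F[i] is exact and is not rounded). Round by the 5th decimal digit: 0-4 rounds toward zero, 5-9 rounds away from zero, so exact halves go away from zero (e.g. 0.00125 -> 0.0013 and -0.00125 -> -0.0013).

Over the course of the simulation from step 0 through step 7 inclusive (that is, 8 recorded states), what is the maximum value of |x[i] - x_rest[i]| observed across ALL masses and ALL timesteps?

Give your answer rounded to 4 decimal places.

Answer: 2.2644

Derivation:
Step 0: x=[5.0000 7.0000 11.0000] v=[0.0000 1.0000 0.0000]
Step 1: x=[4.9400 7.1400 10.9800] v=[-0.6000 1.4000 -0.2000]
Step 2: x=[4.8252 7.3128 10.9432] v=[-1.1480 1.7280 -0.3680]
Step 3: x=[4.6637 7.5085 10.8938] v=[-1.6155 1.9566 -0.4941]
Step 4: x=[4.4658 7.7150 10.8367] v=[-1.9793 2.0647 -0.5712]
Step 5: x=[4.2435 7.9189 10.7772] v=[-2.2226 2.0392 -0.5955]
Step 6: x=[4.0099 8.1065 10.7205] v=[-2.3362 1.8758 -0.5672]
Step 7: x=[3.7780 8.2644 10.6715] v=[-2.3189 1.5793 -0.4900]
Max displacement = 2.2644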